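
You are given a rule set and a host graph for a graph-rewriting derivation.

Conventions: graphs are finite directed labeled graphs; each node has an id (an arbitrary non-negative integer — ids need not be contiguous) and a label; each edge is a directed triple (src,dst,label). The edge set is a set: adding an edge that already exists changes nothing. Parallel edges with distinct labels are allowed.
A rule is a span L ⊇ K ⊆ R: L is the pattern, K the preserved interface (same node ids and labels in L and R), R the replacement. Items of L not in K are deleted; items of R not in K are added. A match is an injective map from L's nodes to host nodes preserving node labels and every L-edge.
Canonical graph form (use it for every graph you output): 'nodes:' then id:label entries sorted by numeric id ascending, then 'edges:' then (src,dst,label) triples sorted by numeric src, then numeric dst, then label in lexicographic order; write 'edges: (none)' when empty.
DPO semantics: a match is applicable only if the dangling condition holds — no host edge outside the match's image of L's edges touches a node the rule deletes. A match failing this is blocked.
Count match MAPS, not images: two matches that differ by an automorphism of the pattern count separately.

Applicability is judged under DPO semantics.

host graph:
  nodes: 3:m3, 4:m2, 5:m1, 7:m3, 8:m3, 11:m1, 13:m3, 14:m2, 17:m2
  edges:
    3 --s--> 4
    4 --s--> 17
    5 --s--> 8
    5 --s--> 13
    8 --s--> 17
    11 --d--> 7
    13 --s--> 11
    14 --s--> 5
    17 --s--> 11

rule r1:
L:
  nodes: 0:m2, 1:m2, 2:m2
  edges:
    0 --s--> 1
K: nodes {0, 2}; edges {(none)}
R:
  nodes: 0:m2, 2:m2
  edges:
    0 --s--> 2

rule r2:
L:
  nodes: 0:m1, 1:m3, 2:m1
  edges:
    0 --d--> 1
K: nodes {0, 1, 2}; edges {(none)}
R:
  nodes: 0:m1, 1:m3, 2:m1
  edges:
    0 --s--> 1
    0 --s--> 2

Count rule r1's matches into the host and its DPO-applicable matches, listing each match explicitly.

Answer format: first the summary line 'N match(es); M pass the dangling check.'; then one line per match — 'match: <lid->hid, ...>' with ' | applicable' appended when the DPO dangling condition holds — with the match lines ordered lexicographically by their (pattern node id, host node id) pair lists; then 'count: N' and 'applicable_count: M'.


1 match(es); 0 pass the dangling check.
match: 0->4, 1->17, 2->14
count: 1
applicable_count: 0


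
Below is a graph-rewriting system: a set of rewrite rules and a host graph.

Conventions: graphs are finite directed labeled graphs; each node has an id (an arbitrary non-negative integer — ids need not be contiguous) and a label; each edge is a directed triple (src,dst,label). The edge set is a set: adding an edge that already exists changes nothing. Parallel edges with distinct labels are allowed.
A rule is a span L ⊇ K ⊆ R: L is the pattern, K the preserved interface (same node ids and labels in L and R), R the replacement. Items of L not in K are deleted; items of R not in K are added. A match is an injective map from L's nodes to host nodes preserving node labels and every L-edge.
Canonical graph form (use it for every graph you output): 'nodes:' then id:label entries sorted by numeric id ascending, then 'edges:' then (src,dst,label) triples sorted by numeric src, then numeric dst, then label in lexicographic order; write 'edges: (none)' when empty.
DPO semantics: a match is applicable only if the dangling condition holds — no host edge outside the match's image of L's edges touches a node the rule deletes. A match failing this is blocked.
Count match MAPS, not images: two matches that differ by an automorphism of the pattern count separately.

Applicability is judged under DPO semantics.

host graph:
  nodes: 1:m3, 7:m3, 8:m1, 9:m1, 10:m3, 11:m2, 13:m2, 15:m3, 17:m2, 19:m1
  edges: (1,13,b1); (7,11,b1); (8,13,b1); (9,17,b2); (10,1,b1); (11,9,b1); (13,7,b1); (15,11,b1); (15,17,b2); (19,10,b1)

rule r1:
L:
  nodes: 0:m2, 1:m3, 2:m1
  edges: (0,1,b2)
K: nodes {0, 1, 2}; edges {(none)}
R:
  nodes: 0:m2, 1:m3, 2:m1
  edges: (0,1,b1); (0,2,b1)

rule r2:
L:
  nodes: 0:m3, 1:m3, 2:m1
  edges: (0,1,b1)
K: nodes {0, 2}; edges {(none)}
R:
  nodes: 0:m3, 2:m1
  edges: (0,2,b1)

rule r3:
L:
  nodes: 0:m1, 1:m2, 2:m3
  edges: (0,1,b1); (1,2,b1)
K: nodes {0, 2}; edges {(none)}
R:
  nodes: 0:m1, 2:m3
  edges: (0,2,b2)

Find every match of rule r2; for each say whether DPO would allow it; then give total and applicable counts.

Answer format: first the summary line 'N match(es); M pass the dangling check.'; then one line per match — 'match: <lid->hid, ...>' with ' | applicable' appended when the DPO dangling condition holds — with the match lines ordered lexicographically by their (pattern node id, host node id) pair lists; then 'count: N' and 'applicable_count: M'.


3 match(es); 0 pass the dangling check.
match: 0->10, 1->1, 2->8
match: 0->10, 1->1, 2->9
match: 0->10, 1->1, 2->19
count: 3
applicable_count: 0


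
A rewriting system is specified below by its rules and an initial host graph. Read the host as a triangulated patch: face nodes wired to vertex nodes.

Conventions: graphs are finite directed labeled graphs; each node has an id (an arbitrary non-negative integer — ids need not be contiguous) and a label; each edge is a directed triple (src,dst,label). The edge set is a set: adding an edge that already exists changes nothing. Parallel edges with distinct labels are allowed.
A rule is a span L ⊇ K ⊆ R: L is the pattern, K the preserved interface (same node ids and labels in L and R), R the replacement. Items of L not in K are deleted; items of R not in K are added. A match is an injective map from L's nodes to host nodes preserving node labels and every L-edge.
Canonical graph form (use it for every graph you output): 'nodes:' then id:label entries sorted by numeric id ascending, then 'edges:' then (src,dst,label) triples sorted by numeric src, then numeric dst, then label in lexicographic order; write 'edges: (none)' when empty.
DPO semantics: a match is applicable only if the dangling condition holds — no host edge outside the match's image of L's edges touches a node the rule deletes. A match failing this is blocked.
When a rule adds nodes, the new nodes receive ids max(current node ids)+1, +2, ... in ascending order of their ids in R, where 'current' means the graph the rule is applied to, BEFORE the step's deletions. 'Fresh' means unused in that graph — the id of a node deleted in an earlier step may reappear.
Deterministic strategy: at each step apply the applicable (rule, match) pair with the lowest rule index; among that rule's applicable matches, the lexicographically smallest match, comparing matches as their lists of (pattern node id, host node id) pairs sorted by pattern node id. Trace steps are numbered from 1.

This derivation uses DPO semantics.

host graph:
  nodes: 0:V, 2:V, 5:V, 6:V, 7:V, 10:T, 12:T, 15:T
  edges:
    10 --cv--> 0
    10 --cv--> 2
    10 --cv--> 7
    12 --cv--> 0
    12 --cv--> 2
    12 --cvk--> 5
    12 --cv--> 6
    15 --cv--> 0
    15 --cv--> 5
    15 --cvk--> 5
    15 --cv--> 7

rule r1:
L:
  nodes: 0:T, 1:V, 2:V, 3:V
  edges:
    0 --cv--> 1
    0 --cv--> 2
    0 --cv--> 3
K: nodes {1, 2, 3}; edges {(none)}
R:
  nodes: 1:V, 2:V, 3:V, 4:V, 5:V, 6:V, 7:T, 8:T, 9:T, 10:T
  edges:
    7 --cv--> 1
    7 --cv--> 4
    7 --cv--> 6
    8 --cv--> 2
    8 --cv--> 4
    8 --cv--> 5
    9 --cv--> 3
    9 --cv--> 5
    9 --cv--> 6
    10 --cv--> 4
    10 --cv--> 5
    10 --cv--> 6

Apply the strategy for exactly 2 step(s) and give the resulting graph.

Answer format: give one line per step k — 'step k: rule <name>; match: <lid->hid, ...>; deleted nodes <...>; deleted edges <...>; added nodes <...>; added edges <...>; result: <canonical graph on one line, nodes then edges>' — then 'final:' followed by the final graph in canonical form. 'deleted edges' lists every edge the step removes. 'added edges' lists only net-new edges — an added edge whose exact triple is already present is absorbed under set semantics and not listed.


step 1: rule r1; match: 0->10, 1->0, 2->2, 3->7; deleted nodes 10; deleted edges (10,0,cv); (10,2,cv); (10,7,cv); added nodes 16, 17, 18, 19, 20, 21, 22; added edges (19,0,cv); (19,16,cv); (19,18,cv); (20,2,cv); (20,16,cv); (20,17,cv); (21,7,cv); (21,17,cv); (21,18,cv); (22,16,cv); (22,17,cv); (22,18,cv); result: nodes: 0:V, 2:V, 5:V, 6:V, 7:V, 12:T, 15:T, 16:V, 17:V, 18:V, 19:T, 20:T, 21:T, 22:T edges: (12,0,cv); (12,2,cv); (12,5,cvk); (12,6,cv); (15,0,cv); (15,5,cv); (15,5,cvk); (15,7,cv); (19,0,cv); (19,16,cv); (19,18,cv); (20,2,cv); (20,16,cv); (20,17,cv); (21,7,cv); (21,17,cv); (21,18,cv); (22,16,cv); (22,17,cv); (22,18,cv)
step 2: rule r1; match: 0->19, 1->0, 2->16, 3->18; deleted nodes 19; deleted edges (19,0,cv); (19,16,cv); (19,18,cv); added nodes 23, 24, 25, 26, 27, 28, 29; added edges (26,0,cv); (26,23,cv); (26,25,cv); (27,16,cv); (27,23,cv); (27,24,cv); (28,18,cv); (28,24,cv); (28,25,cv); (29,23,cv); (29,24,cv); (29,25,cv); result: nodes: 0:V, 2:V, 5:V, 6:V, 7:V, 12:T, 15:T, 16:V, 17:V, 18:V, 20:T, 21:T, 22:T, 23:V, 24:V, 25:V, 26:T, 27:T, 28:T, 29:T edges: (12,0,cv); (12,2,cv); (12,5,cvk); (12,6,cv); (15,0,cv); (15,5,cv); (15,5,cvk); (15,7,cv); (20,2,cv); (20,16,cv); (20,17,cv); (21,7,cv); (21,17,cv); (21,18,cv); (22,16,cv); (22,17,cv); (22,18,cv); (26,0,cv); (26,23,cv); (26,25,cv); (27,16,cv); (27,23,cv); (27,24,cv); (28,18,cv); (28,24,cv); (28,25,cv); (29,23,cv); (29,24,cv); (29,25,cv)
final:
nodes: 0:V, 2:V, 5:V, 6:V, 7:V, 12:T, 15:T, 16:V, 17:V, 18:V, 20:T, 21:T, 22:T, 23:V, 24:V, 25:V, 26:T, 27:T, 28:T, 29:T
edges: (12,0,cv); (12,2,cv); (12,5,cvk); (12,6,cv); (15,0,cv); (15,5,cv); (15,5,cvk); (15,7,cv); (20,2,cv); (20,16,cv); (20,17,cv); (21,7,cv); (21,17,cv); (21,18,cv); (22,16,cv); (22,17,cv); (22,18,cv); (26,0,cv); (26,23,cv); (26,25,cv); (27,16,cv); (27,23,cv); (27,24,cv); (28,18,cv); (28,24,cv); (28,25,cv); (29,23,cv); (29,24,cv); (29,25,cv)


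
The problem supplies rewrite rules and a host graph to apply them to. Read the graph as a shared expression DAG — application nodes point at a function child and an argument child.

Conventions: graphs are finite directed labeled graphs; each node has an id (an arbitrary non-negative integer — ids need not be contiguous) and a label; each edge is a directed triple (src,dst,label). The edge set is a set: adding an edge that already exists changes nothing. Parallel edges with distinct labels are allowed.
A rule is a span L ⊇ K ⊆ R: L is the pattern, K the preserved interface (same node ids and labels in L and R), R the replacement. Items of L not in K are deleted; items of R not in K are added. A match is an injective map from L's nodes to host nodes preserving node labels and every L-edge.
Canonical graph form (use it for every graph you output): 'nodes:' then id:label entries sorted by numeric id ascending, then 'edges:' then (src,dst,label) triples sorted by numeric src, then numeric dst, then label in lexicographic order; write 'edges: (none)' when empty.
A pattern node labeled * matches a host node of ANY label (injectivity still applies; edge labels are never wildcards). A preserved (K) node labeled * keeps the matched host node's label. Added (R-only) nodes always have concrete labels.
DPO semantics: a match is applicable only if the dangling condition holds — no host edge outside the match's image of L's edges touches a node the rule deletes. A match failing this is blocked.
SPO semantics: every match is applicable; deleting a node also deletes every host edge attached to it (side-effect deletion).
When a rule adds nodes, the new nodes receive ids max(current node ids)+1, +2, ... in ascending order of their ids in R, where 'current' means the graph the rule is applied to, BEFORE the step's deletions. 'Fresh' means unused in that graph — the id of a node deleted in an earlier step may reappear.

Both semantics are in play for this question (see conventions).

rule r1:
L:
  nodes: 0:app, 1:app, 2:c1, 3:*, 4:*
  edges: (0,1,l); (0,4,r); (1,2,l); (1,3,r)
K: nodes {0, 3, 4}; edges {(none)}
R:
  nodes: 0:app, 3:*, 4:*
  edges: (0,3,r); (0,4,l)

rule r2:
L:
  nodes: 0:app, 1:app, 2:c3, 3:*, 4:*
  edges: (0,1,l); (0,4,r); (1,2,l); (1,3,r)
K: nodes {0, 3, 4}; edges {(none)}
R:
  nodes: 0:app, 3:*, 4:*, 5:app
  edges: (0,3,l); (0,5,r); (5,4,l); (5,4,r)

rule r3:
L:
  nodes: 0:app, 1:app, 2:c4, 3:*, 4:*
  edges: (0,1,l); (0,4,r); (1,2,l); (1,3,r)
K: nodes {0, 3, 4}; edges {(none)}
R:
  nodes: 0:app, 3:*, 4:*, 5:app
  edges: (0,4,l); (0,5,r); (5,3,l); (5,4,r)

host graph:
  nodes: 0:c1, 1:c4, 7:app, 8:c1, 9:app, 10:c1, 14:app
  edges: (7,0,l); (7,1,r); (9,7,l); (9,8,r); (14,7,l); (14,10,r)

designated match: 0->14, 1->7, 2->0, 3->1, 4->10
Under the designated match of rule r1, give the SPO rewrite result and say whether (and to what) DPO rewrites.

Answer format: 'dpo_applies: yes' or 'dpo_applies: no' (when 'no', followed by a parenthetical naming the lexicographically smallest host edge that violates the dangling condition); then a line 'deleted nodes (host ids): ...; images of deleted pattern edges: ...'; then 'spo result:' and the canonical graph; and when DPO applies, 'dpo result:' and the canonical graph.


dpo_applies: no
(the rule deletes node 7, which keeps host edge (9,7,l) outside the match image — the dangling condition fails, DPO blocks; SPO proceeds and side-deletes such edges)
deleted nodes (host ids): 0, 7; images of deleted pattern edges: (7,0,l); (7,1,r); (14,7,l); (14,10,r)
spo result:
nodes: 1:c4, 8:c1, 9:app, 10:c1, 14:app
edges: (9,8,r); (14,1,r); (14,10,l)


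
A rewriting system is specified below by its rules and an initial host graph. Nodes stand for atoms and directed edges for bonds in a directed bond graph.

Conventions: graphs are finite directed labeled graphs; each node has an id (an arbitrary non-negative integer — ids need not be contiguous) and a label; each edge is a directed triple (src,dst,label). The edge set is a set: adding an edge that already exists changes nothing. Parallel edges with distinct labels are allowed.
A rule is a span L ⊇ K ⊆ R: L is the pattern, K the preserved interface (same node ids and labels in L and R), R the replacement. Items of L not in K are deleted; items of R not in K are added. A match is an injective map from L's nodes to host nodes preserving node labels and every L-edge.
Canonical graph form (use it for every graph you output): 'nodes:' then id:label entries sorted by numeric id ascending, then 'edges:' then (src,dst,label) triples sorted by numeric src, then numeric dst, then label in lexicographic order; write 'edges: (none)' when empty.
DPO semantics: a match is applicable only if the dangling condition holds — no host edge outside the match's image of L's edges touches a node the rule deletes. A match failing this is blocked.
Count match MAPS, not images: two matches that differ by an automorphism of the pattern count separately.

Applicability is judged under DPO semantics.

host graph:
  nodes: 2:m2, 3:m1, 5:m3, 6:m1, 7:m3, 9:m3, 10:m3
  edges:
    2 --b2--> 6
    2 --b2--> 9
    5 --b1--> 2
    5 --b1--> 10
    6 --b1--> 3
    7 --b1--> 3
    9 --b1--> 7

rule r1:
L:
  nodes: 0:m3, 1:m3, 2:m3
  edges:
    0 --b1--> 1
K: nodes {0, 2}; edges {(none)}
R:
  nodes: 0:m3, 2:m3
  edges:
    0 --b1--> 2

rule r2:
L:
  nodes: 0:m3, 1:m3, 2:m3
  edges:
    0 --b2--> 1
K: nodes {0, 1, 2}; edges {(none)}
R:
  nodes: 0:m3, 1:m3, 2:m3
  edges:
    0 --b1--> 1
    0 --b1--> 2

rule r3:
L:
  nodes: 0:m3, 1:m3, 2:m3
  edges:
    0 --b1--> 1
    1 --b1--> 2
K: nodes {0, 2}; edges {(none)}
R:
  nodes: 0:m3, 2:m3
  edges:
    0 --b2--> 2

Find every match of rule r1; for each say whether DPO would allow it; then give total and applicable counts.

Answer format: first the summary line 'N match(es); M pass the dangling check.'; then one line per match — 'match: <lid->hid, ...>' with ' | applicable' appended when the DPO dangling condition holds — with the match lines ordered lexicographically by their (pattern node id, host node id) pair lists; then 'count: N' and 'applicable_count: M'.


4 match(es); 2 pass the dangling check.
match: 0->5, 1->10, 2->7 | applicable
match: 0->5, 1->10, 2->9 | applicable
match: 0->9, 1->7, 2->5
match: 0->9, 1->7, 2->10
count: 4
applicable_count: 2


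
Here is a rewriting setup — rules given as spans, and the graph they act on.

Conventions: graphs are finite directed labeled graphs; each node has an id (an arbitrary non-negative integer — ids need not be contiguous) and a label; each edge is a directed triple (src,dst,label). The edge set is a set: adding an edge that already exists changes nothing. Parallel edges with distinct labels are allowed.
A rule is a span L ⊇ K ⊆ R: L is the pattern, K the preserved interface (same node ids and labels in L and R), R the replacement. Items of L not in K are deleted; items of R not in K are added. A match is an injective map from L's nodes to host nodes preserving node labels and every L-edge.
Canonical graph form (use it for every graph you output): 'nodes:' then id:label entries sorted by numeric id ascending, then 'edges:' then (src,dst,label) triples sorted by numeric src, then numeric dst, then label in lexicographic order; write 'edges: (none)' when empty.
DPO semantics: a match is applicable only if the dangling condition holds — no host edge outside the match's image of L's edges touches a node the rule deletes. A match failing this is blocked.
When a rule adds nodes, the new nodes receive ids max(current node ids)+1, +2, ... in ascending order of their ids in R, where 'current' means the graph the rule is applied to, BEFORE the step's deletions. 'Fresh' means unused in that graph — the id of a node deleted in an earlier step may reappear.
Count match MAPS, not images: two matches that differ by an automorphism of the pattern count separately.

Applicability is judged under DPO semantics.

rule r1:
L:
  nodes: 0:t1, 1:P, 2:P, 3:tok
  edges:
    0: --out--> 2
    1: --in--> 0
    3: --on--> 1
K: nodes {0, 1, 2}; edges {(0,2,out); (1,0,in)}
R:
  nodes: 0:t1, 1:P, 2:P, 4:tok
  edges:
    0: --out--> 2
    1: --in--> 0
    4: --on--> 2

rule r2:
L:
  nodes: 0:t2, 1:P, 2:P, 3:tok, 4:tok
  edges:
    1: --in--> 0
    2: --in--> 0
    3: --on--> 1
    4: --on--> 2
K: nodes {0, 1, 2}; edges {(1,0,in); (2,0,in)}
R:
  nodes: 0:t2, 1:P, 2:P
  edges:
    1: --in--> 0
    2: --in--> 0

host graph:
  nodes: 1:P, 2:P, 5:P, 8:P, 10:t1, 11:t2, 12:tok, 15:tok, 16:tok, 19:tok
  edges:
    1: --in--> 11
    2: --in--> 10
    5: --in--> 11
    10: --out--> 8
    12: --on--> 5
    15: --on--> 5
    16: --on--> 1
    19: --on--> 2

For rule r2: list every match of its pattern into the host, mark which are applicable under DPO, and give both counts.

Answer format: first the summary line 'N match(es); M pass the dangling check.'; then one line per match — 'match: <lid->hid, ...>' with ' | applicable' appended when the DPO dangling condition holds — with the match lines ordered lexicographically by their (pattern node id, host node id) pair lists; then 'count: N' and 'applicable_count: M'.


4 match(es); 4 pass the dangling check.
match: 0->11, 1->1, 2->5, 3->16, 4->12 | applicable
match: 0->11, 1->1, 2->5, 3->16, 4->15 | applicable
match: 0->11, 1->5, 2->1, 3->12, 4->16 | applicable
match: 0->11, 1->5, 2->1, 3->15, 4->16 | applicable
count: 4
applicable_count: 4


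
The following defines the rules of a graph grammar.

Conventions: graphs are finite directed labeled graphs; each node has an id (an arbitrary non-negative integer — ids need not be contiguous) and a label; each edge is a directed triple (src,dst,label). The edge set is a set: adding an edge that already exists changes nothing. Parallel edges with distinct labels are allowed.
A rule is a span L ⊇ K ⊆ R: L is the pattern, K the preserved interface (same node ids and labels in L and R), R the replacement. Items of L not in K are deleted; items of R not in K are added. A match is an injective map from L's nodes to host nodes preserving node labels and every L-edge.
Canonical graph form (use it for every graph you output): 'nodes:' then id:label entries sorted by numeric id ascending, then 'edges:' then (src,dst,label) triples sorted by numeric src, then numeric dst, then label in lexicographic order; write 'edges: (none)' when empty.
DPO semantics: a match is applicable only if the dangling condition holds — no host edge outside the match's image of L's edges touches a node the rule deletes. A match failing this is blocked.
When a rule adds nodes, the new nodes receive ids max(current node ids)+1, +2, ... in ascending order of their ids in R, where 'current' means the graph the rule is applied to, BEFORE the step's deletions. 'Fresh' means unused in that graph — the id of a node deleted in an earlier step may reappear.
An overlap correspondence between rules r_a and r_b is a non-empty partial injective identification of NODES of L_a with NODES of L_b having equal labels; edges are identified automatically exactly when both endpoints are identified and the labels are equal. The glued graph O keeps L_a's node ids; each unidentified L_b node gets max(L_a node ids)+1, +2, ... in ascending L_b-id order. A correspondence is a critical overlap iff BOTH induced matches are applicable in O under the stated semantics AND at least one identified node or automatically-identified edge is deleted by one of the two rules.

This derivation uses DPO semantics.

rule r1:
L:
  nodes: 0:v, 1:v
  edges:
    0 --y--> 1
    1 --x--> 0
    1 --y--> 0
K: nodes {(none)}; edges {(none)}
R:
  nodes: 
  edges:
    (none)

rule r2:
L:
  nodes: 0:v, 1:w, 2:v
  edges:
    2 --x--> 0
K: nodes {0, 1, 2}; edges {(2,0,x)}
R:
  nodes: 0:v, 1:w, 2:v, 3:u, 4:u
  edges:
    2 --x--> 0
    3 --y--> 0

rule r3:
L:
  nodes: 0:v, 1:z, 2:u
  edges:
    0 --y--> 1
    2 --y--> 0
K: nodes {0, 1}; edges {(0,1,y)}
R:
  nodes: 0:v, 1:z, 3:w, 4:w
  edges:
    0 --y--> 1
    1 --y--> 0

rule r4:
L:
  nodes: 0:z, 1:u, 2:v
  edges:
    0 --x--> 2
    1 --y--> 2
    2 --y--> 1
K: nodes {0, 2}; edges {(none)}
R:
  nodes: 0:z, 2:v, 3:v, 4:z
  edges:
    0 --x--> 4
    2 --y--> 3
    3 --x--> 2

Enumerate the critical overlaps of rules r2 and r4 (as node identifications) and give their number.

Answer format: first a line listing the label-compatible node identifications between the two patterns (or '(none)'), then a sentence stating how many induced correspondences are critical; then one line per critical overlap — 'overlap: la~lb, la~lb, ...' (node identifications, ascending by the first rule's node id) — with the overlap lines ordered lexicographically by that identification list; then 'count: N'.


label-compatible node identifications between L(r2) and L(r4): 0~2, 2~2
0 of the induced correspondences are critical overlaps of r2 and r4.
count: 0


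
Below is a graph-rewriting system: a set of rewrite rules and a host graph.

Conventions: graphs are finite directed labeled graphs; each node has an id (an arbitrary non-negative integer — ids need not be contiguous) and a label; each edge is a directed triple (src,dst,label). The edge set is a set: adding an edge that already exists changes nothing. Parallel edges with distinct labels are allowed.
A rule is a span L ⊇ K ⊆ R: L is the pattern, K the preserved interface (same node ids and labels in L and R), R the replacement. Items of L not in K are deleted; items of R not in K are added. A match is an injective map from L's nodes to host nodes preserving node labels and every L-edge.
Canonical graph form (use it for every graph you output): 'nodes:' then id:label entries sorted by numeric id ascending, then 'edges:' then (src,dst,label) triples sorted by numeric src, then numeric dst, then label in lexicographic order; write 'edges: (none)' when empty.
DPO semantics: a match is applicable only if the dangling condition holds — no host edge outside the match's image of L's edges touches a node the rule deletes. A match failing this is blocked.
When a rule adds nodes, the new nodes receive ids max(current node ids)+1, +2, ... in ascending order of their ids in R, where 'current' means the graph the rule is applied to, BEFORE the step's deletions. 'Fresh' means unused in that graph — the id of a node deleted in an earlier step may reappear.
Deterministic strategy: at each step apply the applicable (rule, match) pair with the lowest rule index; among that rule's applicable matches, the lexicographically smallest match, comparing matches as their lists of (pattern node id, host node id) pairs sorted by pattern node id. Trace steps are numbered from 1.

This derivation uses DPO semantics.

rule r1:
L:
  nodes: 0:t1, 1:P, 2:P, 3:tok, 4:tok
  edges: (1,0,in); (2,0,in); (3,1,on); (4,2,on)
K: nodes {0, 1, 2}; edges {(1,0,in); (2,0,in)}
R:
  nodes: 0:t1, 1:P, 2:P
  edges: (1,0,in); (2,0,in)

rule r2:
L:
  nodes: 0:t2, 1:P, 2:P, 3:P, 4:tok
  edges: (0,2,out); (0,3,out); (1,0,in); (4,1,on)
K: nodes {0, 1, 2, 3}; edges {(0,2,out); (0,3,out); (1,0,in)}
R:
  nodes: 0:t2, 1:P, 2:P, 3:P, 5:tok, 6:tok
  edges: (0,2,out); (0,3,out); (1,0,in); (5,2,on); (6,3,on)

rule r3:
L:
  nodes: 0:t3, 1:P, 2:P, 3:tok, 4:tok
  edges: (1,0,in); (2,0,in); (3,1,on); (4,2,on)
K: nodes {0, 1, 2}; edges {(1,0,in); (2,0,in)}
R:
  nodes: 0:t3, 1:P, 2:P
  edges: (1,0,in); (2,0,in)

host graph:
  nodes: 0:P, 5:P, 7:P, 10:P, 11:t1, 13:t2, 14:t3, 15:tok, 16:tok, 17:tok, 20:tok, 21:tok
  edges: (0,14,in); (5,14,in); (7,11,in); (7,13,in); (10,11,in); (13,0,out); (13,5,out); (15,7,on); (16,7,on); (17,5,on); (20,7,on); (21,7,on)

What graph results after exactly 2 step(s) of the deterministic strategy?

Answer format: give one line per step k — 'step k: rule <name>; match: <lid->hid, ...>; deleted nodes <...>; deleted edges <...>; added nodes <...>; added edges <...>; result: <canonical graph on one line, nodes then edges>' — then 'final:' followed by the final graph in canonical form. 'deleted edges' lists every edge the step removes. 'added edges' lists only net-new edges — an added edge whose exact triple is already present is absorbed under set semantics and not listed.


step 1: rule r2; match: 0->13, 1->7, 2->0, 3->5, 4->15; deleted nodes 15; deleted edges (15,7,on); added nodes 22, 23; added edges (22,0,on); (23,5,on); result: nodes: 0:P, 5:P, 7:P, 10:P, 11:t1, 13:t2, 14:t3, 16:tok, 17:tok, 20:tok, 21:tok, 22:tok, 23:tok edges: (0,14,in); (5,14,in); (7,11,in); (7,13,in); (10,11,in); (13,0,out); (13,5,out); (16,7,on); (17,5,on); (20,7,on); (21,7,on); (22,0,on); (23,5,on)
step 2: rule r2; match: 0->13, 1->7, 2->0, 3->5, 4->16; deleted nodes 16; deleted edges (16,7,on); added nodes 24, 25; added edges (24,0,on); (25,5,on); result: nodes: 0:P, 5:P, 7:P, 10:P, 11:t1, 13:t2, 14:t3, 17:tok, 20:tok, 21:tok, 22:tok, 23:tok, 24:tok, 25:tok edges: (0,14,in); (5,14,in); (7,11,in); (7,13,in); (10,11,in); (13,0,out); (13,5,out); (17,5,on); (20,7,on); (21,7,on); (22,0,on); (23,5,on); (24,0,on); (25,5,on)
final:
nodes: 0:P, 5:P, 7:P, 10:P, 11:t1, 13:t2, 14:t3, 17:tok, 20:tok, 21:tok, 22:tok, 23:tok, 24:tok, 25:tok
edges: (0,14,in); (5,14,in); (7,11,in); (7,13,in); (10,11,in); (13,0,out); (13,5,out); (17,5,on); (20,7,on); (21,7,on); (22,0,on); (23,5,on); (24,0,on); (25,5,on)


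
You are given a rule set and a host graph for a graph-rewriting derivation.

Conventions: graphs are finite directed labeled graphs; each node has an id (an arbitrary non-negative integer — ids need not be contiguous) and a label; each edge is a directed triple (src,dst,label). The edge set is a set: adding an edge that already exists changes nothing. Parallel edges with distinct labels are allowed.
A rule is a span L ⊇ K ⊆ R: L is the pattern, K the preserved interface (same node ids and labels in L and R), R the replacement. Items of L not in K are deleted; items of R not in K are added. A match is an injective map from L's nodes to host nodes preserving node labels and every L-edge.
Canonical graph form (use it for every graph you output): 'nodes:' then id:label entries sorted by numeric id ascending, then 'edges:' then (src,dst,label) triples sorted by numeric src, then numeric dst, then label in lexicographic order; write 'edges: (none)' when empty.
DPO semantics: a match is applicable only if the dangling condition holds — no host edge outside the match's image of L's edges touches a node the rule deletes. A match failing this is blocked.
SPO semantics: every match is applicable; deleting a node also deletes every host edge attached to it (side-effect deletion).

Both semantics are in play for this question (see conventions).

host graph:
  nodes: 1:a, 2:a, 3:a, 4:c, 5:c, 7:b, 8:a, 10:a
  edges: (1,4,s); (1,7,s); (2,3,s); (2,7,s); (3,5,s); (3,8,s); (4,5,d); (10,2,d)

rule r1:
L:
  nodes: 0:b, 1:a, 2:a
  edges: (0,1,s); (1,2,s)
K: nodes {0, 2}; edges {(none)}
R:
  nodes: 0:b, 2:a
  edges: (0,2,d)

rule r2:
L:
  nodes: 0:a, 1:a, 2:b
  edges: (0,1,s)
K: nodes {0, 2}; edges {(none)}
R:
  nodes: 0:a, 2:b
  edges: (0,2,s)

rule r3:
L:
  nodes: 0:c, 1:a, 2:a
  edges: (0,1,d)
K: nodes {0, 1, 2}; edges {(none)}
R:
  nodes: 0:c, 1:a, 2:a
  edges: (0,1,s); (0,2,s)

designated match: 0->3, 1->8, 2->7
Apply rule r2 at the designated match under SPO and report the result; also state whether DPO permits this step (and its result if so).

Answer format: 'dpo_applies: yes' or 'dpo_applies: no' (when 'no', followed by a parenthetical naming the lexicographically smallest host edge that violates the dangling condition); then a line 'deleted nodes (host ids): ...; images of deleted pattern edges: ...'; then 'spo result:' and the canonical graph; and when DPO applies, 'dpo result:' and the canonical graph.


dpo_applies: yes
deleted nodes (host ids): 8; images of deleted pattern edges: (3,8,s)
spo result:
nodes: 1:a, 2:a, 3:a, 4:c, 5:c, 7:b, 10:a
edges: (1,4,s); (1,7,s); (2,3,s); (2,7,s); (3,5,s); (3,7,s); (4,5,d); (10,2,d)
dpo result:
nodes: 1:a, 2:a, 3:a, 4:c, 5:c, 7:b, 10:a
edges: (1,4,s); (1,7,s); (2,3,s); (2,7,s); (3,5,s); (3,7,s); (4,5,d); (10,2,d)


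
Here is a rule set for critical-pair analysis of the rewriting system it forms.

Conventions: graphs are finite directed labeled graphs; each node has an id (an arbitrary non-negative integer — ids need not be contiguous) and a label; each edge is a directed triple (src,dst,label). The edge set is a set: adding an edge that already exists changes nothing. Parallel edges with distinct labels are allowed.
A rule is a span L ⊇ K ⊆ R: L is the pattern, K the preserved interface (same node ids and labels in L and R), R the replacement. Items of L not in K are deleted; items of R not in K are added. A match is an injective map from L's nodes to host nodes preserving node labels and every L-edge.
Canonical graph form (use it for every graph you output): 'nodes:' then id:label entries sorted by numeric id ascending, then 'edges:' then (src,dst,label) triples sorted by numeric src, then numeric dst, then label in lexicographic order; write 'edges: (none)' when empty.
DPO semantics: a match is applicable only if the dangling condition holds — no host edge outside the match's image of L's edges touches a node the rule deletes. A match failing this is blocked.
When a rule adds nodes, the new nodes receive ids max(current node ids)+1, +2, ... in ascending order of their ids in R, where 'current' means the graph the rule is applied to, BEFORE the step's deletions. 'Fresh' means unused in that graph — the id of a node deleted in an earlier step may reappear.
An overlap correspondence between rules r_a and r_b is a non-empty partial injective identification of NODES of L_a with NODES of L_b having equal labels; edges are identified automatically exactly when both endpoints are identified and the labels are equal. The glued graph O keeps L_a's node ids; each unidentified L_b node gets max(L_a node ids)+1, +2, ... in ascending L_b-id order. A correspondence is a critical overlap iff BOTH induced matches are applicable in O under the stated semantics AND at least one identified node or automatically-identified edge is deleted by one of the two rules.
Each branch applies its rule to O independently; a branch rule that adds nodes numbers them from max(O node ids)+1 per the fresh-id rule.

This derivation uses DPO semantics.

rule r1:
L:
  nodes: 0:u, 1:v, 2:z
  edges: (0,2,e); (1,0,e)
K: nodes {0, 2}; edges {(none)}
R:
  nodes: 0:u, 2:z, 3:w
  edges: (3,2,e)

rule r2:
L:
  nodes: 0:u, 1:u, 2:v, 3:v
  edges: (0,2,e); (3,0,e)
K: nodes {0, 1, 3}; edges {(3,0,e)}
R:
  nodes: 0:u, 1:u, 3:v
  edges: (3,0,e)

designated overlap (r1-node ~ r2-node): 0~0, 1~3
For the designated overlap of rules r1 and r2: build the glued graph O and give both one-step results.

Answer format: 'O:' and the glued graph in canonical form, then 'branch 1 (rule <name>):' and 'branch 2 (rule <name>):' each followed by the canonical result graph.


O:
nodes: 0:u, 1:v, 2:z, 3:u, 4:v
edges: (0,2,e); (0,4,e); (1,0,e)
branch 1 (rule r1):
nodes: 0:u, 2:z, 3:u, 4:v, 5:w
edges: (0,4,e); (5,2,e)
branch 2 (rule r2):
nodes: 0:u, 1:v, 2:z, 3:u
edges: (0,2,e); (1,0,e)


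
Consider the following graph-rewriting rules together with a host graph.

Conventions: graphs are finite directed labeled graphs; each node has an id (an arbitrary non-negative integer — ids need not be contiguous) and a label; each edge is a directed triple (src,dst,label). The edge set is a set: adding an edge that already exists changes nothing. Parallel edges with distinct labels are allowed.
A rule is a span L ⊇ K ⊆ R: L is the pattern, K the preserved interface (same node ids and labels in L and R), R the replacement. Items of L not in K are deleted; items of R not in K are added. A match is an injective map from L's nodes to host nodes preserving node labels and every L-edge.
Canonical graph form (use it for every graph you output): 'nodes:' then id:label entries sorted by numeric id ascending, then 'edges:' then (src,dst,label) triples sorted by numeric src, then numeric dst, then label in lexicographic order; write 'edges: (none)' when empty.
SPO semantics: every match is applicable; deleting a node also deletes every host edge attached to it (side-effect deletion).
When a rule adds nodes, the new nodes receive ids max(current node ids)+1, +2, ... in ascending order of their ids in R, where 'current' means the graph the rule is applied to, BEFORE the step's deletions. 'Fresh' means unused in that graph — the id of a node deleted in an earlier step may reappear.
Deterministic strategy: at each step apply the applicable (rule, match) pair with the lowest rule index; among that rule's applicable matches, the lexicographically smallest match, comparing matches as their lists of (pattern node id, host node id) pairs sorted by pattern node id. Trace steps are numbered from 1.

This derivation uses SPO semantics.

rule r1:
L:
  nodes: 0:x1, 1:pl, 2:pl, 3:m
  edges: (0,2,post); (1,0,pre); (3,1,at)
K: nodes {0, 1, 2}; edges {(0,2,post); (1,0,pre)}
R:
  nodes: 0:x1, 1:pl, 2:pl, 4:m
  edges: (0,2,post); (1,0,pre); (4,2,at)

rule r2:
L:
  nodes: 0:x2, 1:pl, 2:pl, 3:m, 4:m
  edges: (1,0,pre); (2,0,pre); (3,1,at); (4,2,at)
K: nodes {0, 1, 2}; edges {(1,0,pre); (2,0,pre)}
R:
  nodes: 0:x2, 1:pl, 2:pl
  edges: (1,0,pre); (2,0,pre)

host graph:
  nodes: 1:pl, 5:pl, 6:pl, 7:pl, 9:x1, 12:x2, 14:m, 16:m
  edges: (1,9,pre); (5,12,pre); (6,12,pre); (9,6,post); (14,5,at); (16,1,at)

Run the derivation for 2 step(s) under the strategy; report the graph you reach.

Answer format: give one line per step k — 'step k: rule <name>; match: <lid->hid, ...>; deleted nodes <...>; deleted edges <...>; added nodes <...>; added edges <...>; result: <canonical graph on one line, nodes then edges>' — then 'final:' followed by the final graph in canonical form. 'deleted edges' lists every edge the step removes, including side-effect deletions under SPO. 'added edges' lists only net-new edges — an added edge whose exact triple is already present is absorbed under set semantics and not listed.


step 1: rule r1; match: 0->9, 1->1, 2->6, 3->16; deleted nodes 16; deleted edges (16,1,at); added nodes 17; added edges (17,6,at); result: nodes: 1:pl, 5:pl, 6:pl, 7:pl, 9:x1, 12:x2, 14:m, 17:m edges: (1,9,pre); (5,12,pre); (6,12,pre); (9,6,post); (14,5,at); (17,6,at)
step 2: rule r2; match: 0->12, 1->5, 2->6, 3->14, 4->17; deleted nodes 14, 17; deleted edges (14,5,at); (17,6,at); added nodes (none); added edges (none); result: nodes: 1:pl, 5:pl, 6:pl, 7:pl, 9:x1, 12:x2 edges: (1,9,pre); (5,12,pre); (6,12,pre); (9,6,post)
final:
nodes: 1:pl, 5:pl, 6:pl, 7:pl, 9:x1, 12:x2
edges: (1,9,pre); (5,12,pre); (6,12,pre); (9,6,post)


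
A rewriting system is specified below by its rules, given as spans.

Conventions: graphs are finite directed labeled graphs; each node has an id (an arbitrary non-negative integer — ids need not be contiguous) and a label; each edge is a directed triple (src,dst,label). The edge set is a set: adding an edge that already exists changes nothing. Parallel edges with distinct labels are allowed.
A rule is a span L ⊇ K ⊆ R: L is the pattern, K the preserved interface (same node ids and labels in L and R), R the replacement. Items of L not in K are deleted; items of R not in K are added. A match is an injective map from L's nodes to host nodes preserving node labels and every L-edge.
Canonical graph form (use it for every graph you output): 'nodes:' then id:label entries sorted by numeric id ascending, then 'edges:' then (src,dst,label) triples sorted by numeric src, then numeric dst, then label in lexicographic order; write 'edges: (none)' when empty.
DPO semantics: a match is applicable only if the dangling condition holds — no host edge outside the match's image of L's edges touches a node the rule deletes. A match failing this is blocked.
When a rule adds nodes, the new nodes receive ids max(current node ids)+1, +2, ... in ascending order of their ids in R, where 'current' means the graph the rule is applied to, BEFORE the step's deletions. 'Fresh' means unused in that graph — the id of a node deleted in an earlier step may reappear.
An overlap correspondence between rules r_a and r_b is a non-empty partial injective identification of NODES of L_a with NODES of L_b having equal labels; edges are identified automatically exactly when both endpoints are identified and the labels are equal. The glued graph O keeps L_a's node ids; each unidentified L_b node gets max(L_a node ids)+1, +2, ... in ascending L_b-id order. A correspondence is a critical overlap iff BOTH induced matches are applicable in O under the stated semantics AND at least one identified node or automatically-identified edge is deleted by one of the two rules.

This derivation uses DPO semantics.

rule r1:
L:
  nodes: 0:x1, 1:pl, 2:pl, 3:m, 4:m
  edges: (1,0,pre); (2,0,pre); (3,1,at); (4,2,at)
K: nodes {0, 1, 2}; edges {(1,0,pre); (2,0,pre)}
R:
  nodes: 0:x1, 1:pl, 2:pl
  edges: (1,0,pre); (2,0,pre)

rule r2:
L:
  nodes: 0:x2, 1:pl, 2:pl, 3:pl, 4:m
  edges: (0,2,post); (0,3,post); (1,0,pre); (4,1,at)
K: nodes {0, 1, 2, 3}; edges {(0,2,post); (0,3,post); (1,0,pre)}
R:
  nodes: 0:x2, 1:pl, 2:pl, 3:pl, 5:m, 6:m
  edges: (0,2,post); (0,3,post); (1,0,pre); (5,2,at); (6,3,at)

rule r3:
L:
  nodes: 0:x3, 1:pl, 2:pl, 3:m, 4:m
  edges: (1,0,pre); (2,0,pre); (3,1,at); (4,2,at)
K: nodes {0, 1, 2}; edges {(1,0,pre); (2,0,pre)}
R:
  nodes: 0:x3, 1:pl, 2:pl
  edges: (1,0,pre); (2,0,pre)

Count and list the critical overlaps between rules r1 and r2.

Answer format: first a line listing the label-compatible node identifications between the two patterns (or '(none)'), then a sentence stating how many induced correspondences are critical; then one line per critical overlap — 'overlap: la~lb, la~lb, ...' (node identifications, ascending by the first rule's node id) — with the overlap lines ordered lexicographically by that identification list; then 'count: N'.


label-compatible node identifications between L(r1) and L(r2): 1~1, 1~2, 1~3, 2~1, 2~2, 2~3, 3~4, 4~4
6 of the induced correspondences are critical overlaps of r1 and r2.
overlap: 1~1, 2~2, 3~4
overlap: 1~1, 2~3, 3~4
overlap: 1~1, 3~4
overlap: 1~2, 2~1, 4~4
overlap: 1~3, 2~1, 4~4
overlap: 2~1, 4~4
count: 6


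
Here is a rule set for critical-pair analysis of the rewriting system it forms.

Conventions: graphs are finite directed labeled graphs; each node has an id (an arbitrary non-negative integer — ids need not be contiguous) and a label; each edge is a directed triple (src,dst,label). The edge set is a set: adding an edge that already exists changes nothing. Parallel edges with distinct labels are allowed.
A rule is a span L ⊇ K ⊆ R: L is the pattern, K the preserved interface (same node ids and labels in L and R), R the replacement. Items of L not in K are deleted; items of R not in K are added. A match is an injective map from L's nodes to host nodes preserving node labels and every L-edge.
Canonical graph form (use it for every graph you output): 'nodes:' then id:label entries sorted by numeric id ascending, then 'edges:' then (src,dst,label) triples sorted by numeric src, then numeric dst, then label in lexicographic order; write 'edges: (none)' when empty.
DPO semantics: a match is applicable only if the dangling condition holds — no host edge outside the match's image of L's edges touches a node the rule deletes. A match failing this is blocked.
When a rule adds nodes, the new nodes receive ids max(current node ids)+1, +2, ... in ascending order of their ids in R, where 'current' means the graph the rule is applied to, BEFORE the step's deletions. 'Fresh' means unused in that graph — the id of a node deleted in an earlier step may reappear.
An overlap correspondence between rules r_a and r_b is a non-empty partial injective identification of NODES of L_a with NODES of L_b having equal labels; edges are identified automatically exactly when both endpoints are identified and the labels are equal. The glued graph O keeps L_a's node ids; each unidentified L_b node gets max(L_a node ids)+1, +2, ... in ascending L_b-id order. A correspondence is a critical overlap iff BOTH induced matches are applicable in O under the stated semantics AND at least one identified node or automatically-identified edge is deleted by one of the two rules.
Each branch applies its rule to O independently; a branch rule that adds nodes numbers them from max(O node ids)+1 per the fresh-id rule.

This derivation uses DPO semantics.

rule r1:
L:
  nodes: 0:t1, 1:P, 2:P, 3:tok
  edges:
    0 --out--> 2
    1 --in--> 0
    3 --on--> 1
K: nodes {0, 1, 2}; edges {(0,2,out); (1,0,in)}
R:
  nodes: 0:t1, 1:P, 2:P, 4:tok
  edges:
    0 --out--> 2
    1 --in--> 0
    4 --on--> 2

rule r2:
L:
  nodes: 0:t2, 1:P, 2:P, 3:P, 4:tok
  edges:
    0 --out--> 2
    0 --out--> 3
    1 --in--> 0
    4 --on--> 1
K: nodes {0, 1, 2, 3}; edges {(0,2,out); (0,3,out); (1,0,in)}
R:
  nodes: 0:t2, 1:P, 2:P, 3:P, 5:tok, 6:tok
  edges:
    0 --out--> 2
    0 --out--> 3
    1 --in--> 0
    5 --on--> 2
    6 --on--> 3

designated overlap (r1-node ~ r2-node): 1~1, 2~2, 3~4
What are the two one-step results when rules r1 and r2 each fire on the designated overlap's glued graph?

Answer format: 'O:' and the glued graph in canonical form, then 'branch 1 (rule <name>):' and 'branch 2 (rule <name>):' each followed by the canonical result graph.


O:
nodes: 0:t1, 1:P, 2:P, 3:tok, 4:t2, 5:P
edges: (0,2,out); (1,0,in); (1,4,in); (3,1,on); (4,2,out); (4,5,out)
branch 1 (rule r1):
nodes: 0:t1, 1:P, 2:P, 4:t2, 5:P, 6:tok
edges: (0,2,out); (1,0,in); (1,4,in); (4,2,out); (4,5,out); (6,2,on)
branch 2 (rule r2):
nodes: 0:t1, 1:P, 2:P, 4:t2, 5:P, 6:tok, 7:tok
edges: (0,2,out); (1,0,in); (1,4,in); (4,2,out); (4,5,out); (6,2,on); (7,5,on)
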